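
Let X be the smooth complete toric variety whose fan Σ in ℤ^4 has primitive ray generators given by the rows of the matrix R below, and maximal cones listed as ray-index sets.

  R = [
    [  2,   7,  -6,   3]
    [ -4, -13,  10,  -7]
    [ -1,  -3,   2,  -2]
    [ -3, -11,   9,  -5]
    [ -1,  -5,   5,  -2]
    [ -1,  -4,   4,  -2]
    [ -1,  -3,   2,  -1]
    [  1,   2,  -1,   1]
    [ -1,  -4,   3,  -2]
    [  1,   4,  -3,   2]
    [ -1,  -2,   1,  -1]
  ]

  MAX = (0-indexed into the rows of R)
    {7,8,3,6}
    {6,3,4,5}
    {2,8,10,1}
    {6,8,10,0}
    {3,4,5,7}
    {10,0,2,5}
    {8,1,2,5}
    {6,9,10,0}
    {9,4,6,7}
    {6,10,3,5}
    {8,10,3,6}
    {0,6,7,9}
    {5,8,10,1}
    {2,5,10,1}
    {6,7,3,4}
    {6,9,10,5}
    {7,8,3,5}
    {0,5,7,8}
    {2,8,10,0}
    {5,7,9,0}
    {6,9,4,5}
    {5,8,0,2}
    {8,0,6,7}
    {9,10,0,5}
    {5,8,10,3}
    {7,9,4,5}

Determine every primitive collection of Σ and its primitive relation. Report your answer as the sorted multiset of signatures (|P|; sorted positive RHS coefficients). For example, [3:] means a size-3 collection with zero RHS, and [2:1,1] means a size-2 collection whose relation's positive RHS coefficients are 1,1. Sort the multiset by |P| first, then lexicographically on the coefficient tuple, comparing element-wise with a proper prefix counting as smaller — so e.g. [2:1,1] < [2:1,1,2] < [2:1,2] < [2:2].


23 collections generate NE(X_Σ); each relation:

  P = {7,10}:  v_{7} + v_{10} = 0 — sig = [2:]
  P = {8,9}:  v_{8} + v_{9} = 0 — sig = [2:]
  P = {0,3}:  v_{0} + v_{3} = v_{8} — sig = [2:1]
  P = {0,4}:  v_{0} + v_{4} = v_{7} — sig = [2:1]
  P = {2,4}:  v_{2} + v_{4} = v_{5} + v_{8} — sig = [2:1,1]
  P = {2,6}:  v_{2} + v_{6} = v_{8} + v_{10} — sig = [2:1,1]
  P = {3,9}:  v_{3} + v_{9} = v_{5} + v_{6} — sig = [2:1,1]
  P = {4,8}:  v_{4} + v_{8} = v_{3} + v_{7} — sig = [2:1,1]
  P = {4,10}:  v_{4} + v_{10} = v_{5} + v_{6} — sig = [2:1,1]
  P = {1,7}:  v_{1} + v_{7} = v_{2} + v_{5} + v_{8} — sig = [2:1,1,1]
  P = {1,9}:  v_{1} + v_{9} = v_{2} + v_{5} + v_{10} — sig = [2:1,1,1]
  P = {2,7}:  v_{2} + v_{7} = v_{0} + v_{5} + v_{8} — sig = [2:1,1,1]
  P = {2,9}:  v_{2} + v_{9} = v_{0} + v_{5} + v_{10} — sig = [2:1,1,1]
  P = {2,3}:  v_{2} + v_{3} = v_{5} + 2·v_{8} + v_{10} — sig = [2:1,1,2]
  P = {1,4}:  v_{1} + v_{4} = 2·v_{5} + 2·v_{8} + v_{10} — sig = [2:1,2,2]
  P = {1,6}:  v_{1} + v_{6} = v_{5} + 2·v_{8} + 2·v_{10} — sig = [2:1,2,2]
  P = {0,1}:  v_{0} + v_{1} = 2·v_{2} — sig = [2:2]
  P = {1,3}:  v_{1} + v_{3} = 2·v_{5} + 3·v_{8} + 2·v_{10} — sig = [2:2,2,3]
  P = {0,5,6}:  v_{0} + v_{5} + v_{6} = 0 — sig = [3:]
  P = {5,6,7}:  v_{5} + v_{6} + v_{7} = v_{4} — sig = [3:1]
  P = {5,6,8}:  v_{5} + v_{6} + v_{8} = v_{3} — sig = [3:1]
  P = {0,5,8,10}:  v_{0} + v_{5} + v_{8} + v_{10} = v_{2} — sig = [4:1]
  P = {2,5,8,10}:  v_{2} + v_{5} + v_{8} + v_{10} = v_{1} — sig = [4:1]

Signatures (|P|; sorted positive RHS coefficients), sorted:
    |P|=2: 18 collections, coeffs (), (), (1), (1), (1,1), (1,1), (1,1), (1,1), (1,1), (1,1,1), (1,1,1), (1,1,1), (1,1,1), (1,1,2), (1,2,2), (1,2,2), (2), (2,2,3)
    |P|=3: 3 collections, coeffs (), (1), (1)
    |P|=4: 2 collections, coeffs (1), (1)


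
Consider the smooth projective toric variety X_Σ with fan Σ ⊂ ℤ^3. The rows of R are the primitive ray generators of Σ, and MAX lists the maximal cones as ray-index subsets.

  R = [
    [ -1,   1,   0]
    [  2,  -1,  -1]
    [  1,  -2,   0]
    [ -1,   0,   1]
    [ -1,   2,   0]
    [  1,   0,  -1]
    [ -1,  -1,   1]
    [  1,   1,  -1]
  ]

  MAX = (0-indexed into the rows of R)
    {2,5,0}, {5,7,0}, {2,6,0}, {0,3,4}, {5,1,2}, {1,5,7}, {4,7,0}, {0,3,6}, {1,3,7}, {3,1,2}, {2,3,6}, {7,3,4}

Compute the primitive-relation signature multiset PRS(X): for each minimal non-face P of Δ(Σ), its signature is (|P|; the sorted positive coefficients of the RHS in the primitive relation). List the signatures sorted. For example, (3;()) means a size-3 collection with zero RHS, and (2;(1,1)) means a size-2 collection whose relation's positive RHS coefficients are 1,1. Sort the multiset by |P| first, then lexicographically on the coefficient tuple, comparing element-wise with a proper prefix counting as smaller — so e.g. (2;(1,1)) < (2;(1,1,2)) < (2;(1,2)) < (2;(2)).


The 12 primitive collections of Σ (r=8, n=3):

  P = {2,4}:  v_{2} + v_{4} = 0  →  sig = (2;())
  P = {3,5}:  v_{3} + v_{5} = 0  →  sig = (2;())
  P = {6,7}:  v_{6} + v_{7} = 0  →  sig = (2;())
  P = {0,1}:  v_{0} + v_{1} = v_{5}  →  sig = (2;(1))
  P = {1,4}:  v_{1} + v_{4} = v_{7}  →  sig = (2;(1))
  P = {1,6}:  v_{1} + v_{6} = v_{2}  →  sig = (2;(1))
  P = {2,7}:  v_{2} + v_{7} = v_{1}  →  sig = (2;(1))
  P = {4,5}:  v_{4} + v_{5} = v_{0} + v_{7}  →  sig = (2;(1,1))
  P = {4,6}:  v_{4} + v_{6} = v_{0} + v_{3}  →  sig = (2;(1,1))
  P = {5,6}:  v_{5} + v_{6} = v_{0} + v_{2}  →  sig = (2;(1,1))
  P = {0,2,3}:  v_{0} + v_{2} + v_{3} = v_{6}  →  sig = (3;(1))
  P = {0,3,7}:  v_{0} + v_{3} + v_{7} = v_{4}  →  sig = (3;(1))

Hence PRS(X_Σ) =
{ (2;()) ×3,  (2;(1)) ×4,  (2;(1,1)) ×3,  (3;(1)) ×2 }


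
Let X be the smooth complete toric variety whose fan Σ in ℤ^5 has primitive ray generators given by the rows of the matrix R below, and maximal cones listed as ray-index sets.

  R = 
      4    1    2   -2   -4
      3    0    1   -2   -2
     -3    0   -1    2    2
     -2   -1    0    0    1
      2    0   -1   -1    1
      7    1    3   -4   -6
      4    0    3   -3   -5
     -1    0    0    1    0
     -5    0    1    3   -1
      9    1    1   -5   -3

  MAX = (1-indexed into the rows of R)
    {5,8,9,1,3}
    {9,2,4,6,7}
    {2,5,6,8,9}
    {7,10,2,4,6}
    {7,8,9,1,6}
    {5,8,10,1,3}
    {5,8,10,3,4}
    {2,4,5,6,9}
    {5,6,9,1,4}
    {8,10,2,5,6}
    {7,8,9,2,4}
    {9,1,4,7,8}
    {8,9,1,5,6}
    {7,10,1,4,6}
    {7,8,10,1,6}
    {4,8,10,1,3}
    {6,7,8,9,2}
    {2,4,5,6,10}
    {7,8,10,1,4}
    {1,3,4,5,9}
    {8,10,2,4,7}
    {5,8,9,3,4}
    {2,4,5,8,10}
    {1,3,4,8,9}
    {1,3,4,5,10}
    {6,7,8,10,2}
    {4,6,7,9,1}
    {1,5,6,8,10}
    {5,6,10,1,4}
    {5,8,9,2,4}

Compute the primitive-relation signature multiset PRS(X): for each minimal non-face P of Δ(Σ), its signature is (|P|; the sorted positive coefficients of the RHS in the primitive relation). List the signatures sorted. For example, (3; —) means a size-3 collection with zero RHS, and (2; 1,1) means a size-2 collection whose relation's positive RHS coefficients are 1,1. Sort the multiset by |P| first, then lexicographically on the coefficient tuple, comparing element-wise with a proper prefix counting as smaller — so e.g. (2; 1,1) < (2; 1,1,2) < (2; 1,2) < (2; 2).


|primitive collections| = 8. Relations:

  • {2,3}:  v_{2} + v_{3} = 0  so sig = (2; —)
  • {1,2}:  v_{1} + v_{2} = v_{6}  so sig = (2; 1)
  • {3,6}:  v_{3} + v_{6} = v_{1}  so sig = (2; 1)
  • {9,10}:  v_{9} + v_{10} = v_{1}  so sig = (2; 1)
  • {3,7}:  v_{3} + v_{7} = v_{1} + v_{4} + v_{8}  so sig = (2; 1,1,1)
  • {5,7}:  v_{5} + v_{7} = 2·v_{2}  so sig = (2; 2)
  • {4,6,8}:  v_{4} + v_{6} + v_{8} = v_{7}  so sig = (3; 1)
  • {1,4,5,8}:  v_{1} + v_{4} + v_{5} + v_{8} = v_{2}  so sig = (4; 1)

Sorted signature multiset PRS(X):
{ (2; —),  (2; 1) ×3,  (2; 1,1,1),  (2; 2),  (3; 1),  (4; 1) }


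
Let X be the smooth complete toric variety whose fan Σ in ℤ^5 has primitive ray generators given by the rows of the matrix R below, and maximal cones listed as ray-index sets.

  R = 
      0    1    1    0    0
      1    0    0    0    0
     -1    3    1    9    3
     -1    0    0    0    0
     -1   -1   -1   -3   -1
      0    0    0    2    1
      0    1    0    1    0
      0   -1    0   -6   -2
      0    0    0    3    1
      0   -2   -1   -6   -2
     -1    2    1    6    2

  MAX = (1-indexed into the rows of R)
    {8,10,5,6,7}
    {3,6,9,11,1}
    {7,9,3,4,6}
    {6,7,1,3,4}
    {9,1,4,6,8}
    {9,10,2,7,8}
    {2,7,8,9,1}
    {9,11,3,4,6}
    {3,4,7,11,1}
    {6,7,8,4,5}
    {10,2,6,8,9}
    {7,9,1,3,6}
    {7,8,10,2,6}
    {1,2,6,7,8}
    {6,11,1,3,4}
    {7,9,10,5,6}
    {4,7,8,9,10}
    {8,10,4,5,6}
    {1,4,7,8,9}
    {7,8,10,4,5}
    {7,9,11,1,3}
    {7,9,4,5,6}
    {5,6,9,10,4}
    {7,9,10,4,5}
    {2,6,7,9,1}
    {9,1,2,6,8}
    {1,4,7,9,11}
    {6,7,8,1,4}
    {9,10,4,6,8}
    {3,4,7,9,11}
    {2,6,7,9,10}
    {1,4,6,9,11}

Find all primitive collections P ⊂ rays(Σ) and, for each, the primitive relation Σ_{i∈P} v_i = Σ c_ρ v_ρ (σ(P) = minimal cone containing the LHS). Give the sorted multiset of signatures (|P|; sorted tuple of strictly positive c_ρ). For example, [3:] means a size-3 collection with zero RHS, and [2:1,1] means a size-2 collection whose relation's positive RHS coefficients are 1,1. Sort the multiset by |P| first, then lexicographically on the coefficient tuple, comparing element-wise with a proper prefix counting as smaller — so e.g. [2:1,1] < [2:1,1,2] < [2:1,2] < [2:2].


Σ has 18 primitive collections:

  • {2,4}:  v_{2} + v_{4} = 0  →  sig = [2:]
  • {1,10}:  v_{1} + v_{10} = v_{8}  →  sig = [2:1]
  • {10,11}:  v_{10} + v_{11} = v_{4}  →  sig = [2:1]
  • {8,11}:  v_{8} + v_{11} = v_{1} + v_{4}  →  sig = [2:1,1]
  • {2,5}:  v_{2} + v_{5} = v_{6} + v_{7} + v_{10}  →  sig = [2:1,1,1]
  • {3,10}:  v_{3} + v_{10} = v_{4} + v_{6} + v_{7}  →  sig = [2:1,1,1]
  • {1,5}:  v_{1} + v_{5} = v_{4} + v_{6} + v_{7} + v_{8}  →  sig = [2:1,1,1,1]
  • {2,11}:  v_{2} + v_{11} = v_{1} + v_{6} + v_{7} + v_{9}  →  sig = [2:1,1,1,1]
  • {3,8}:  v_{3} + v_{8} = v_{1} + v_{4} + v_{6} + v_{7}  →  sig = [2:1,1,1,1]
  • {5,11}:  v_{5} + v_{11} = 2·v_{4} + v_{6} + v_{7}  →  sig = [2:1,1,2]
  • {2,3}:  v_{2} + v_{3} = v_{1} + 2·v_{6} + 2·v_{7} + v_{9}  →  sig = [2:1,1,2,2]
  • {3,5}:  v_{3} + v_{5} = 2·v_{4} + 2·v_{6} + 2·v_{7}  →  sig = [2:2,2,2]
  • {6,7,11}:  v_{6} + v_{7} + v_{11} = v_{3}  →  sig = [3:1]
  • {5,8,9}:  v_{5} + v_{8} + v_{9} = v_{4} + v_{10}  →  sig = [3:1,1]
  • {6,7,8,9}:  v_{6} + v_{7} + v_{8} + v_{9} = 0  →  sig = [4:]
  • {4,6,7,10}:  v_{4} + v_{6} + v_{7} + v_{10} = v_{5}  →  sig = [4:1]
  • {1,3,4,9}:  v_{1} + v_{3} + v_{4} + v_{9} = 2·v_{11}  →  sig = [4:2]
  • {1,4,6,7,9}:  v_{1} + v_{4} + v_{6} + v_{7} + v_{9} = v_{11}  →  sig = [5:1]

Signatures (|P|; sorted positive RHS coefficients), sorted:
    [2:]
    [2:1]
    [2:1]
    [2:1,1]
    [2:1,1,1]
    [2:1,1,1]
    [2:1,1,1,1]
    [2:1,1,1,1]
    [2:1,1,1,1]
    [2:1,1,2]
    [2:1,1,2,2]
    [2:2,2,2]
    [3:1]
    [3:1,1]
    [4:]
    [4:1]
    [4:2]
    [5:1]


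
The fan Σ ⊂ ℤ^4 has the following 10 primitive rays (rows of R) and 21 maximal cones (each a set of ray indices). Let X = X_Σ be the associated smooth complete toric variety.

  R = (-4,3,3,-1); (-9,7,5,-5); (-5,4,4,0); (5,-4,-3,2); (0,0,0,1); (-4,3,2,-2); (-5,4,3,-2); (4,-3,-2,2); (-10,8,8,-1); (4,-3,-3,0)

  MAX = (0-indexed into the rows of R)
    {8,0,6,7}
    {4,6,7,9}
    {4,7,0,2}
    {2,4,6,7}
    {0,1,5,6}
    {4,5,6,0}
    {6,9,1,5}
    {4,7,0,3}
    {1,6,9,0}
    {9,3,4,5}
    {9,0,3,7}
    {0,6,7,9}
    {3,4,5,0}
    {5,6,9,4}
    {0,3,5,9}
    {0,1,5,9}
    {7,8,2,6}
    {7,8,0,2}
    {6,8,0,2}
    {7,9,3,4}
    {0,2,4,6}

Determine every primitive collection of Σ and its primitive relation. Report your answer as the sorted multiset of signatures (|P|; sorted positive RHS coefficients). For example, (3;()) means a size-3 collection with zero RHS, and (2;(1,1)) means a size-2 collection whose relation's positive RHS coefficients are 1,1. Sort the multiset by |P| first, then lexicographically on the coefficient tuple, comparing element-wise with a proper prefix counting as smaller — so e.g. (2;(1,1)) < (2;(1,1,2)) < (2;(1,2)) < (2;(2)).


Σ has 18 primitive collections:

  • {3,6}:  v_{3} + v_{6} = 0  so sig = (2;())
  • {5,7}:  v_{5} + v_{7} = 0  so sig = (2;())
  • {1,4}:  v_{1} + v_{4} = v_{5} + v_{6}  so sig = (2;(1,1))
  • {2,9}:  v_{2} + v_{9} = v_{6} + v_{7}  so sig = (2;(1,1))
  • {1,3}:  v_{1} + v_{3} = v_{0} + v_{5} + v_{9}  so sig = (2;(1,1,1))
  • {1,7}:  v_{1} + v_{7} = v_{0} + v_{6} + v_{9}  so sig = (2;(1,1,1))
  • {2,3}:  v_{2} + v_{3} = v_{0} + v_{4} + v_{7}  so sig = (2;(1,1,1))
  • {2,5}:  v_{2} + v_{5} = v_{0} + v_{4} + v_{6}  so sig = (2;(1,1,1))
  • {3,8}:  v_{3} + v_{8} = v_{0} + v_{2} + v_{7}  so sig = (2;(1,1,1))
  • {5,8}:  v_{5} + v_{8} = v_{0} + v_{2} + v_{6}  so sig = (2;(1,1,1))
  • {1,2}:  v_{1} + v_{2} = v_{0} + 2·v_{6}  so sig = (2;(1,2))
  • {8,9}:  v_{8} + v_{9} = v_{0} + 2·v_{6} + 2·v_{7}  so sig = (2;(1,2,2))
  • {1,8}:  v_{1} + v_{8} = 2·v_{0} + 3·v_{6} + v_{7}  so sig = (2;(1,2,3))
  • {4,8}:  v_{4} + v_{8} = 2·v_{2}  so sig = (2;(2))
  • {0,4,9}:  v_{0} + v_{4} + v_{9} = 0  so sig = (3;())
  • {0,2,6,7}:  v_{0} + v_{2} + v_{6} + v_{7} = v_{8}  so sig = (4;(1))
  • {0,4,6,7}:  v_{0} + v_{4} + v_{6} + v_{7} = v_{2}  so sig = (4;(1))
  • {0,5,6,9}:  v_{0} + v_{5} + v_{6} + v_{9} = v_{1}  so sig = (4;(1))

Hence PRS(X_Σ) =
    (2;())
    (2;())
    (2;(1,1))
    (2;(1,1))
    (2;(1,1,1))
    (2;(1,1,1))
    (2;(1,1,1))
    (2;(1,1,1))
    (2;(1,1,1))
    (2;(1,1,1))
    (2;(1,2))
    (2;(1,2,2))
    (2;(1,2,3))
    (2;(2))
    (3;())
    (4;(1))
    (4;(1))
    (4;(1))


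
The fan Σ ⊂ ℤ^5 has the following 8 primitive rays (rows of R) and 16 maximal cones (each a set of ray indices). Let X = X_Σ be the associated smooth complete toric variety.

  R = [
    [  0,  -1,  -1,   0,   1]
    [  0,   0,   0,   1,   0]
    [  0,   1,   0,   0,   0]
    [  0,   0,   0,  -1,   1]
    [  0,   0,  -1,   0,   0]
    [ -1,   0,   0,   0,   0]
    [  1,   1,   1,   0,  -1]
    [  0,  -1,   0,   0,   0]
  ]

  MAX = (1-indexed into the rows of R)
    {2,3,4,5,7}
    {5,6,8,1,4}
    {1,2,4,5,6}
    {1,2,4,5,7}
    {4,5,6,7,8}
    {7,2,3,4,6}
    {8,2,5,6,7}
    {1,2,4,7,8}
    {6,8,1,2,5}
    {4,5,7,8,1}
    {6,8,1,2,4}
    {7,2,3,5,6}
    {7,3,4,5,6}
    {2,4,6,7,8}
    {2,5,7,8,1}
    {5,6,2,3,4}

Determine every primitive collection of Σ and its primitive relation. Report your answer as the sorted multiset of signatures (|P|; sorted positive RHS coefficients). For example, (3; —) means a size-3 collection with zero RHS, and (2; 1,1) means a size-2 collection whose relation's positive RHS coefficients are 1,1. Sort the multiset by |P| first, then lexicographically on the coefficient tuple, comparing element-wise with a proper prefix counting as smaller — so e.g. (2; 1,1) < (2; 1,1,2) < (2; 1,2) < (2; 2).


5 minimal non-faces of Δ(Σ) (on 8 rays):

  {3,8}:  v_{3} + v_{8} = 0  so sig = (2; —)
  {1,3}:  v_{1} + v_{3} = v_{2} + v_{4} + v_{5}  so sig = (2; 1,1,1)
  {1,6,7}:  v_{1} + v_{6} + v_{7} = 0  so sig = (3; —)
  {2,4,5,8}:  v_{2} + v_{4} + v_{5} + v_{8} = v_{1}  so sig = (4; 1)
  {2,4,5,6,7}:  v_{2} + v_{4} + v_{5} + v_{6} + v_{7} = v_{3}  so sig = (5; 1)

Signatures (|P|; sorted positive RHS coefficients), sorted:
[(2; —), (2; 1,1,1), (3; —), (4; 1), (5; 1)]


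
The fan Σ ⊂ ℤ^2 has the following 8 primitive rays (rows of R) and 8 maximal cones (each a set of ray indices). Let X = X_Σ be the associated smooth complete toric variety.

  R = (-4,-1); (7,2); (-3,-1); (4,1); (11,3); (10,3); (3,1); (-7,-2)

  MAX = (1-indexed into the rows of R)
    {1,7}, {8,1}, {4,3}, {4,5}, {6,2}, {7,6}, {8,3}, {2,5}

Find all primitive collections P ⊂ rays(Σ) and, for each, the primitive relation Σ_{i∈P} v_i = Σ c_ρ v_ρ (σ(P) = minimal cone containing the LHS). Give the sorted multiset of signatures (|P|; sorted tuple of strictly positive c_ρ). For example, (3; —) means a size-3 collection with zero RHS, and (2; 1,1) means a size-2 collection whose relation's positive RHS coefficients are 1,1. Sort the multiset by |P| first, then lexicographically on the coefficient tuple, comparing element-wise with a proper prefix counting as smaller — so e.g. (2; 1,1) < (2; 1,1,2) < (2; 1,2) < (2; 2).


20 minimal non-faces of Δ(Σ) (on 8 rays):

  P={1,4}:  v_{1} + v_{4} = 0  ⇒ sig = (2; —)
  P={2,8}:  v_{2} + v_{8} = 0  ⇒ sig = (2; —)
  P={3,7}:  v_{3} + v_{7} = 0  ⇒ sig = (2; —)
  P={1,2}:  v_{1} + v_{2} = v_{7}  ⇒ sig = (2; 1)
  P={1,3}:  v_{1} + v_{3} = v_{8}  ⇒ sig = (2; 1)
  P={1,5}:  v_{1} + v_{5} = v_{2}  ⇒ sig = (2; 1)
  P={2,3}:  v_{2} + v_{3} = v_{4}  ⇒ sig = (2; 1)
  P={2,4}:  v_{2} + v_{4} = v_{5}  ⇒ sig = (2; 1)
  P={2,7}:  v_{2} + v_{7} = v_{6}  ⇒ sig = (2; 1)
  P={3,6}:  v_{3} + v_{6} = v_{2}  ⇒ sig = (2; 1)
  P={4,7}:  v_{4} + v_{7} = v_{2}  ⇒ sig = (2; 1)
  P={4,8}:  v_{4} + v_{8} = v_{3}  ⇒ sig = (2; 1)
  P={5,8}:  v_{5} + v_{8} = v_{4}  ⇒ sig = (2; 1)
  P={6,8}:  v_{6} + v_{8} = v_{7}  ⇒ sig = (2; 1)
  P={7,8}:  v_{7} + v_{8} = v_{1}  ⇒ sig = (2; 1)
  P={1,6}:  v_{1} + v_{6} = 2·v_{7}  ⇒ sig = (2; 2)
  P={3,5}:  v_{3} + v_{5} = 2·v_{4}  ⇒ sig = (2; 2)
  P={4,6}:  v_{4} + v_{6} = 2·v_{2}  ⇒ sig = (2; 2)
  P={5,7}:  v_{5} + v_{7} = 2·v_{2}  ⇒ sig = (2; 2)
  P={5,6}:  v_{5} + v_{6} = 3·v_{2}  ⇒ sig = (2; 3)

Signatures (|P|; sorted positive RHS coefficients), sorted:
    (2; —)
    (2; —)
    (2; —)
    (2; 1)
    (2; 1)
    (2; 1)
    (2; 1)
    (2; 1)
    (2; 1)
    (2; 1)
    (2; 1)
    (2; 1)
    (2; 1)
    (2; 1)
    (2; 1)
    (2; 2)
    (2; 2)
    (2; 2)
    (2; 2)
    (2; 3)


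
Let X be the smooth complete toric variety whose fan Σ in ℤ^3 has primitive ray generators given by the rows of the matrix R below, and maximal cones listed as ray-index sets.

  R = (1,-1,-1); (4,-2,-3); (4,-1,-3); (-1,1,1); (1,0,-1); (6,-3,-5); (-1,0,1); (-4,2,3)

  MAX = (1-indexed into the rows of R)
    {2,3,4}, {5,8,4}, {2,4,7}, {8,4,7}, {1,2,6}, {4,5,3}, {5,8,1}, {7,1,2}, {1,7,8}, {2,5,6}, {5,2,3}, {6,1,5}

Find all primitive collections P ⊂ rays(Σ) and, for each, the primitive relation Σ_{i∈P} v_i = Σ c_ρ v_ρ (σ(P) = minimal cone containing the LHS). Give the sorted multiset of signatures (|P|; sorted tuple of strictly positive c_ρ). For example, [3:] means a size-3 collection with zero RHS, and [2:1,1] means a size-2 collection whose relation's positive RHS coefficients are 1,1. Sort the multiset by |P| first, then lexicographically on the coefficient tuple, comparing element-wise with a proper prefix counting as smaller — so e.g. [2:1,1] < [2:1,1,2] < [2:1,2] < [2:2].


12 collections generate NE(X_Σ); each relation:

  {1,4}:  v_{1} + v_{4} = 0  ⟹  sig = [2:]
  {2,8}:  v_{2} + v_{8} = 0  ⟹  sig = [2:]
  {5,7}:  v_{5} + v_{7} = 0  ⟹  sig = [2:]
  {1,3}:  v_{1} + v_{3} = v_{2} + v_{5}  ⟹  sig = [2:1,1]
  {3,7}:  v_{3} + v_{7} = v_{2} + v_{4}  ⟹  sig = [2:1,1]
  {3,8}:  v_{3} + v_{8} = v_{4} + v_{5}  ⟹  sig = [2:1,1]
  {4,6}:  v_{4} + v_{6} = v_{2} + v_{5}  ⟹  sig = [2:1,1]
  {6,7}:  v_{6} + v_{7} = v_{1} + v_{2}  ⟹  sig = [2:1,1]
  {6,8}:  v_{6} + v_{8} = v_{1} + v_{5}  ⟹  sig = [2:1,1]
  {3,6}:  v_{3} + v_{6} = 2·v_{2} + 2·v_{5}  ⟹  sig = [2:2,2]
  {1,2,5}:  v_{1} + v_{2} + v_{5} = v_{6}  ⟹  sig = [3:1]
  {2,4,5}:  v_{2} + v_{4} + v_{5} = v_{3}  ⟹  sig = [3:1]

Signatures (|P|; sorted positive RHS coefficients), sorted:
[[2:], [2:], [2:], [2:1,1], [2:1,1], [2:1,1], [2:1,1], [2:1,1], [2:1,1], [2:2,2], [3:1], [3:1]]


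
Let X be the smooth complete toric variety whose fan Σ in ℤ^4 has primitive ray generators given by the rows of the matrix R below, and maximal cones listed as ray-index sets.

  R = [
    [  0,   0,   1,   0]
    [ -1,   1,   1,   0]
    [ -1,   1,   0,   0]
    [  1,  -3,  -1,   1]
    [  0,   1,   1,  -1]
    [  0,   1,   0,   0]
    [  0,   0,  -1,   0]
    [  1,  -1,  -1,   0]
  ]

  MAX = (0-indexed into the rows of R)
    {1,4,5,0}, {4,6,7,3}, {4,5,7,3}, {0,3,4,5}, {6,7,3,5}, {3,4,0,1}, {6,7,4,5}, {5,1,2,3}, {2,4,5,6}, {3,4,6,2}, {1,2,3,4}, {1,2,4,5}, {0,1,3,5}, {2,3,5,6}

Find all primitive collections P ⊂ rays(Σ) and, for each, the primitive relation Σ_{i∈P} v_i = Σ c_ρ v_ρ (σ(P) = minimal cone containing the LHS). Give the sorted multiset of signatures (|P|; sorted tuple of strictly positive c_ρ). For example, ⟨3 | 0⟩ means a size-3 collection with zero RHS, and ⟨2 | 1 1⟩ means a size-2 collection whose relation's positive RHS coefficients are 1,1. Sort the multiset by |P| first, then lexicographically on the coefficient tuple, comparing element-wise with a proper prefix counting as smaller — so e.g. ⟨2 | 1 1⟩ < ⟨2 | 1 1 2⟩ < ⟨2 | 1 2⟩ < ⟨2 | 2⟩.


Minimal non-faces — 9 found among 8 rays, 14 max cones:

  {0,6}:  v_{0} + v_{6} = 0  →  sig = ⟨2 | 0⟩
  {1,7}:  v_{1} + v_{7} = 0  →  sig = ⟨2 | 0⟩
  {0,2}:  v_{0} + v_{2} = v_{1}  →  sig = ⟨2 | 1⟩
  {1,6}:  v_{1} + v_{6} = v_{2}  →  sig = ⟨2 | 1⟩
  {2,7}:  v_{2} + v_{7} = v_{6}  →  sig = ⟨2 | 1⟩
  {0,7}:  v_{0} + v_{7} = v_{3} + v_{4} + v_{5}  →  sig = ⟨2 | 1 1 1⟩
  {2,3,4,5}:  v_{2} + v_{3} + v_{4} + v_{5} = 0  →  sig = ⟨4 | 0⟩
  {1,3,4,5}:  v_{1} + v_{3} + v_{4} + v_{5} = v_{0}  →  sig = ⟨4 | 1⟩
  {3,4,5,6}:  v_{3} + v_{4} + v_{5} + v_{6} = v_{7}  →  sig = ⟨4 | 1⟩

so the primitive-relation signature multiset is
    ⟨2 | 0⟩
    ⟨2 | 0⟩
    ⟨2 | 1⟩
    ⟨2 | 1⟩
    ⟨2 | 1⟩
    ⟨2 | 1 1 1⟩
    ⟨4 | 0⟩
    ⟨4 | 1⟩
    ⟨4 | 1⟩


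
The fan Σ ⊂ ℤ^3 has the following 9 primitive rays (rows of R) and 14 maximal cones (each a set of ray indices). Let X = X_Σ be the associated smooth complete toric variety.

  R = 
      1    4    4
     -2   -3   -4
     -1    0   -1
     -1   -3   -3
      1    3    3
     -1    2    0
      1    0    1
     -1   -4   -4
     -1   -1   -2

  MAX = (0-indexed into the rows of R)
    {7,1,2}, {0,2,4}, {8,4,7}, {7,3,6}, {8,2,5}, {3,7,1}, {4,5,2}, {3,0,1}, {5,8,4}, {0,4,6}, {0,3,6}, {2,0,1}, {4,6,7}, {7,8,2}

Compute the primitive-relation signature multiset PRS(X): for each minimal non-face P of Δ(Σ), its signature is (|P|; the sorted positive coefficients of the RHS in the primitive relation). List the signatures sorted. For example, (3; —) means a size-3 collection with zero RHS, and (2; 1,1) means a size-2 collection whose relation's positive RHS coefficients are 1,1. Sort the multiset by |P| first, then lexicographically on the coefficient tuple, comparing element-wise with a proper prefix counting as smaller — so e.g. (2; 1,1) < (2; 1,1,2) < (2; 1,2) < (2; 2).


|primitive collections| = 17. Relations:

  • {0,7}:  v_{0} + v_{7} = 0  ⟹  sig = (2; —)
  • {2,6}:  v_{2} + v_{6} = 0  ⟹  sig = (2; —)
  • {3,4}:  v_{3} + v_{4} = 0  ⟹  sig = (2; —)
  • {1,4}:  v_{1} + v_{4} = v_{2}  ⟹  sig = (2; 1)
  • {1,6}:  v_{1} + v_{6} = v_{3}  ⟹  sig = (2; 1)
  • {2,3}:  v_{2} + v_{3} = v_{1}  ⟹  sig = (2; 1)
  • {0,8}:  v_{0} + v_{8} = v_{2} + v_{4}  ⟹  sig = (2; 1,1)
  • {3,5}:  v_{3} + v_{5} = v_{2} + v_{8}  ⟹  sig = (2; 1,1)
  • {3,8}:  v_{3} + v_{8} = v_{2} + v_{7}  ⟹  sig = (2; 1,1)
  • {5,6}:  v_{5} + v_{6} = v_{4} + v_{8}  ⟹  sig = (2; 1,1)
  • {6,8}:  v_{6} + v_{8} = v_{4} + v_{7}  ⟹  sig = (2; 1,1)
  • {1,5}:  v_{1} + v_{5} = 2·v_{2} + v_{8}  ⟹  sig = (2; 1,2)
  • {1,8}:  v_{1} + v_{8} = 2·v_{2} + v_{7}  ⟹  sig = (2; 1,2)
  • {5,7}:  v_{5} + v_{7} = 2·v_{8}  ⟹  sig = (2; 2)
  • {0,5}:  v_{0} + v_{5} = 2·v_{2} + 2·v_{4}  ⟹  sig = (2; 2,2)
  • {2,4,7}:  v_{2} + v_{4} + v_{7} = v_{8}  ⟹  sig = (3; 1)
  • {2,4,8}:  v_{2} + v_{4} + v_{8} = v_{5}  ⟹  sig = (3; 1)

Sorted signature multiset PRS(X):
    (2; —)
    (2; —)
    (2; —)
    (2; 1)
    (2; 1)
    (2; 1)
    (2; 1,1)
    (2; 1,1)
    (2; 1,1)
    (2; 1,1)
    (2; 1,1)
    (2; 1,2)
    (2; 1,2)
    (2; 2)
    (2; 2,2)
    (3; 1)
    (3; 1)


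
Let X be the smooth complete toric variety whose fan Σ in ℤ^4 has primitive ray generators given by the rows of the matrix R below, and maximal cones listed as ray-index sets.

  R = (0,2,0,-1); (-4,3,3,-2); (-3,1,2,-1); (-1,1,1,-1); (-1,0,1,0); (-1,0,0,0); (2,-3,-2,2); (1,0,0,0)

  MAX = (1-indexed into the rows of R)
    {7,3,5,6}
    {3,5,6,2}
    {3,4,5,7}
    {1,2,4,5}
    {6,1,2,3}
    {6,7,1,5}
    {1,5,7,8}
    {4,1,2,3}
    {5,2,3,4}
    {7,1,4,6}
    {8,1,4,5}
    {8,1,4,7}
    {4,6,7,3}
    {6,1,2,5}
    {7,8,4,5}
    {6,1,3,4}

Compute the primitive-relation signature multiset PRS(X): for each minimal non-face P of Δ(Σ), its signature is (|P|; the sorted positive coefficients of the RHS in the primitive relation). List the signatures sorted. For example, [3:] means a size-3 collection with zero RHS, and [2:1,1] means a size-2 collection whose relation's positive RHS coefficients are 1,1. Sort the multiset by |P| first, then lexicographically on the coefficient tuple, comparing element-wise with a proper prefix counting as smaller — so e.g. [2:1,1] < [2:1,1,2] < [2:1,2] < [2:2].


Σ has 9 primitive collections:

  • {6,8}:  v_{6} + v_{8} = 0  ⇒ sig = [2:]
  • {2,7}:  v_{2} + v_{7} = v_{5} + v_{6}  ⇒ sig = [2:1,1]
  • {3,8}:  v_{3} + v_{8} = v_{4} + v_{5}  ⇒ sig = [2:1,1]
  • {2,8}:  v_{2} + v_{8} = v_{1} + v_{4} + 2·v_{5}  ⇒ sig = [2:1,1,2]
  • {1,3,5}:  v_{1} + v_{3} + v_{5} = v_{2}  ⇒ sig = [3:1]
  • {1,3,7}:  v_{1} + v_{3} + v_{7} = v_{6}  ⇒ sig = [3:1]
  • {4,5,6}:  v_{4} + v_{5} + v_{6} = v_{3}  ⇒ sig = [3:1]
  • {2,4,6}:  v_{2} + v_{4} + v_{6} = v_{1} + 2·v_{3}  ⇒ sig = [3:1,2]
  • {1,4,5,7}:  v_{1} + v_{4} + v_{5} + v_{7} = 0  ⇒ sig = [4:]

Hence PRS(X_Σ) =
[[2:], [2:1,1], [2:1,1], [2:1,1,2], [3:1], [3:1], [3:1], [3:1,2], [4:]]


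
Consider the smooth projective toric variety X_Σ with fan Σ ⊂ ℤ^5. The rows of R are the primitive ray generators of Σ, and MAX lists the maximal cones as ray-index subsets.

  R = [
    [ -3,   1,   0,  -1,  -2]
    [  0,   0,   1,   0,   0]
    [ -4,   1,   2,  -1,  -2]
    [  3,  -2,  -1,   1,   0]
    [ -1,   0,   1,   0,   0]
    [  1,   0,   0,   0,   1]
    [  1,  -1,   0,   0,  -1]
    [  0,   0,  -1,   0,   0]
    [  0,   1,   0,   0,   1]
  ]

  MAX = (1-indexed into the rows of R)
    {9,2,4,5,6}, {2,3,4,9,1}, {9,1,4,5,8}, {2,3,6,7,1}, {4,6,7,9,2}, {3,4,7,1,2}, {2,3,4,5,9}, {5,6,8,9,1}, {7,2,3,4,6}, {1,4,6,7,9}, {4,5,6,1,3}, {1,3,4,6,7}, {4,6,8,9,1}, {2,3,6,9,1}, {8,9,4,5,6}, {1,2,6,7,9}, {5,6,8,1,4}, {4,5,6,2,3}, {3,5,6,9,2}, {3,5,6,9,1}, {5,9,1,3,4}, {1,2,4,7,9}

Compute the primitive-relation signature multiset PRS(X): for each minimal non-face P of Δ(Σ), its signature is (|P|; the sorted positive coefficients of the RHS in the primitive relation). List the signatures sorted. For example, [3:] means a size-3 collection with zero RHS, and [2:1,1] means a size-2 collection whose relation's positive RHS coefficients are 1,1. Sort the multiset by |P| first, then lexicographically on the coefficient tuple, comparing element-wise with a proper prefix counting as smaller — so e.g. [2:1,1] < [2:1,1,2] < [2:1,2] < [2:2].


9 collections generate NE(X_Σ); each relation:

  P = {2,8}:  v_{2} + v_{8} = 0  ⟹  sig = [2:]
  P = {3,8}:  v_{3} + v_{8} = v_{1} + v_{5}  ⟹  sig = [2:1,1]
  P = {5,7}:  v_{5} + v_{7} = v_{3} + v_{4} + v_{6}  ⟹  sig = [2:1,1,1]
  P = {7,8}:  v_{7} + v_{8} = v_{1} + v_{4} + v_{6}  ⟹  sig = [2:1,1,1]
  P = {1,2,5}:  v_{1} + v_{2} + v_{5} = v_{3}  ⟹  sig = [3:1]
  P = {3,7,9}:  v_{3} + v_{7} + v_{9} = v_{1} + 2·v_{2}  ⟹  sig = [3:1,2]
  P = {1,2,4,6}:  v_{1} + v_{2} + v_{4} + v_{6} = v_{7}  ⟹  sig = [4:1]
  P = {3,4,6,9}:  v_{3} + v_{4} + v_{6} + v_{9} = v_{2}  ⟹  sig = [4:1]
  P = {1,4,5,6,9}:  v_{1} + v_{4} + v_{5} + v_{6} + v_{9} = 0  ⟹  sig = [5:]

Sorted signature multiset PRS(X):
[[2:], [2:1,1], [2:1,1,1], [2:1,1,1], [3:1], [3:1,2], [4:1], [4:1], [5:]]


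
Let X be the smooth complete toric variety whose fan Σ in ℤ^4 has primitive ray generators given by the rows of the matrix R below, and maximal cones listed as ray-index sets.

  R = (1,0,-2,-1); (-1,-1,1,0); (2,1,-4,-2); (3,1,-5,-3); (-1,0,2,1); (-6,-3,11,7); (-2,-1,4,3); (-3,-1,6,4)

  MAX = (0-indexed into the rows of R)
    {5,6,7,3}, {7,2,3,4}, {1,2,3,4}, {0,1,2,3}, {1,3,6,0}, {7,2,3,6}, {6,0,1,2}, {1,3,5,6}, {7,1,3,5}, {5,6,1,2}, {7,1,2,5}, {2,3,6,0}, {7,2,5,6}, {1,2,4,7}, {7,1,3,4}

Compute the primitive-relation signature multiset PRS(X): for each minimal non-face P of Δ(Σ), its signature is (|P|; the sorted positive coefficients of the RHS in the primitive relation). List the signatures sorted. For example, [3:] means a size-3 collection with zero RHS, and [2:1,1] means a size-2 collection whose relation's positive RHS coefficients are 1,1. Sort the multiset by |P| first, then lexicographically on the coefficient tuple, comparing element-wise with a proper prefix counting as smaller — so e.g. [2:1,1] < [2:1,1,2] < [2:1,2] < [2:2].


9 collections generate NE(X_Σ); each relation:

  P={0,4}:  v_{0} + v_{4} = 0  so sig = [2:]
  P={0,7}:  v_{0} + v_{7} = v_{6}  so sig = [2:1]
  P={4,6}:  v_{4} + v_{6} = v_{7}  so sig = [2:1]
  P={0,5}:  v_{0} + v_{5} = v_{1} + 2·v_{6}  so sig = [2:1,2]
  P={4,5}:  v_{4} + v_{5} = v_{1} + 2·v_{7}  so sig = [2:1,2]
  P={1,6,7}:  v_{1} + v_{6} + v_{7} = v_{5}  so sig = [3:1]
  P={2,3,5}:  v_{2} + v_{3} + v_{5} = v_{0} + v_{6}  so sig = [3:1,1]
  P={1,2,3,7}:  v_{1} + v_{2} + v_{3} + v_{7} = v_{0}  so sig = [4:1]
  P={1,2,3,6}:  v_{1} + v_{2} + v_{3} + v_{6} = 2·v_{0}  so sig = [4:2]

Hence PRS(X_Σ) =
{ [2:],  [2:1] ×2,  [2:1,2] ×2,  [3:1],  [3:1,1],  [4:1],  [4:2] }


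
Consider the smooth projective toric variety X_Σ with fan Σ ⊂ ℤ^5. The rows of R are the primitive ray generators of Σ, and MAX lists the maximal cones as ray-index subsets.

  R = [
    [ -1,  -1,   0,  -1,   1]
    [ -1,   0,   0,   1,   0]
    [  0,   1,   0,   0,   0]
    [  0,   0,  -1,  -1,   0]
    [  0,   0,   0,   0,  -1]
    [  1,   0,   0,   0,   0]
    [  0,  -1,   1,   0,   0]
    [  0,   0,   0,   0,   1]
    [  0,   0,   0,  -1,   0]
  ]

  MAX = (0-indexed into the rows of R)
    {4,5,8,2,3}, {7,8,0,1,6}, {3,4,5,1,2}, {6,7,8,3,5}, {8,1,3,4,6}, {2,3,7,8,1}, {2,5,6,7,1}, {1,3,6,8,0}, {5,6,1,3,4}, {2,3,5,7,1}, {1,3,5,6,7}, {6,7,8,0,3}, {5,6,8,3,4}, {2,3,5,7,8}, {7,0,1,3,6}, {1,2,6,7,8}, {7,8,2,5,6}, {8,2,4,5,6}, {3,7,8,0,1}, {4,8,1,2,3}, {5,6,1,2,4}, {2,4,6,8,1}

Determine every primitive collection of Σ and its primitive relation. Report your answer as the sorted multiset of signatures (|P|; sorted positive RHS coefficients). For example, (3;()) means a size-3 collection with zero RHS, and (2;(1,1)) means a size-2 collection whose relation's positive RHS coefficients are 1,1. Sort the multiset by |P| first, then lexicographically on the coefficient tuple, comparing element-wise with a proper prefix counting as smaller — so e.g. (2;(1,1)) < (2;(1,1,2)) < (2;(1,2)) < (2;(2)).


Minimal non-faces — 7 found among 9 rays, 22 max cones:

  {4,7}:  v_{4} + v_{7} = 0  ⇒ sig = (2;())
  {0,5}:  v_{0} + v_{5} = v_{3} + v_{6} + v_{7}  ⇒ sig = (2;(1,1,1))
  {0,4}:  v_{0} + v_{4} = v_{1} + v_{3} + v_{6} + v_{8}  ⇒ sig = (2;(1,1,1,1))
  {0,2}:  v_{0} + v_{2} = v_{1} + v_{7} + 2·v_{8}  ⇒ sig = (2;(1,1,2))
  {1,5,8}:  v_{1} + v_{5} + v_{8} = 0  ⇒ sig = (3;())
  {2,3,6}:  v_{2} + v_{3} + v_{6} = v_{8}  ⇒ sig = (3;(1))
  {1,3,6,7,8}:  v_{1} + v_{3} + v_{6} + v_{7} + v_{8} = v_{0}  ⇒ sig = (5;(1))

so the primitive-relation signature multiset is
[(2;()), (2;(1,1,1)), (2;(1,1,1,1)), (2;(1,1,2)), (3;()), (3;(1)), (5;(1))]


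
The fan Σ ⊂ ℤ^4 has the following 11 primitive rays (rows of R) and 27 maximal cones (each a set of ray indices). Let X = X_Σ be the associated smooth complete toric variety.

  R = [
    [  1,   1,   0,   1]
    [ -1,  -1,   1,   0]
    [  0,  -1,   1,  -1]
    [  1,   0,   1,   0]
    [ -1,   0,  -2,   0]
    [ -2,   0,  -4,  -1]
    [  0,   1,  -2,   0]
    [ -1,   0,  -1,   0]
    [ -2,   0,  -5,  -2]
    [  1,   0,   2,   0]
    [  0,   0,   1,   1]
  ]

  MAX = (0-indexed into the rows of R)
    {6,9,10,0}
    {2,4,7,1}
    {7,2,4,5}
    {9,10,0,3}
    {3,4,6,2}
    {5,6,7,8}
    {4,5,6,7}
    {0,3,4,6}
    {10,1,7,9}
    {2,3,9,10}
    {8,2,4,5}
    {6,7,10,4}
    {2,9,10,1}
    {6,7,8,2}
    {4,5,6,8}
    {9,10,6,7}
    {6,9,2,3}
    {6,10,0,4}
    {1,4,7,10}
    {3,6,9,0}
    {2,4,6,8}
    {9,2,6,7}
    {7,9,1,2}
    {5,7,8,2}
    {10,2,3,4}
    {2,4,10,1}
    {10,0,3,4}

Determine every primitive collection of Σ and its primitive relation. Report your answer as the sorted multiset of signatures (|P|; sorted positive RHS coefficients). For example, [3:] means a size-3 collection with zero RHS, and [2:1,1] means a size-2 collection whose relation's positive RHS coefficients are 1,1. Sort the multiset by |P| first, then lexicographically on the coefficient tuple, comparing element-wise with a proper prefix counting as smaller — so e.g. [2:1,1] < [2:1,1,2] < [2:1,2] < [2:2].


|primitive collections| = 23. Relations:

  • {3,7}:  v_{3} + v_{7} = 0  →  sig = [2:]
  • {4,9}:  v_{4} + v_{9} = 0  →  sig = [2:]
  • {0,1}:  v_{0} + v_{1} = v_{10}  →  sig = [2:1]
  • {0,2}:  v_{0} + v_{2} = v_{3}  →  sig = [2:1]
  • {1,6}:  v_{1} + v_{6} = v_{7}  →  sig = [2:1]
  • {8,10}:  v_{8} + v_{10} = v_{5}  →  sig = [2:1]
  • {0,5}:  v_{0} + v_{5} = v_{4} + v_{6}  →  sig = [2:1,1]
  • {0,7}:  v_{0} + v_{7} = v_{6} + v_{10}  →  sig = [2:1,1]
  • {1,3}:  v_{1} + v_{3} = v_{2} + v_{10}  →  sig = [2:1,1]
  • {5,10}:  v_{5} + v_{10} = v_{4} + v_{7}  →  sig = [2:1,1]
  • {1,8}:  v_{1} + v_{8} = v_{2} + v_{5} + v_{7}  →  sig = [2:1,1,1]
  • {3,5}:  v_{3} + v_{5} = v_{2} + v_{4} + v_{6}  →  sig = [2:1,1,1]
  • {5,9}:  v_{5} + v_{9} = v_{2} + v_{6} + v_{7}  →  sig = [2:1,1,1]
  • {0,8}:  v_{0} + v_{8} = v_{2} + v_{4} + 2·v_{6}  →  sig = [2:1,1,2]
  • {1,5}:  v_{1} + v_{5} = v_{2} + v_{4} + 2·v_{7}  →  sig = [2:1,1,2]
  • {3,8}:  v_{3} + v_{8} = 2·v_{2} + v_{4} + 2·v_{6}  →  sig = [2:1,2,2]
  • {8,9}:  v_{8} + v_{9} = 2·v_{2} + 2·v_{6} + v_{7}  →  sig = [2:1,2,2]
  • {2,6,10}:  v_{2} + v_{6} + v_{10} = 0  →  sig = [3:]
  • {2,5,6}:  v_{2} + v_{5} + v_{6} = v_{8}  →  sig = [3:1]
  • {2,7,10}:  v_{2} + v_{7} + v_{10} = v_{1}  →  sig = [3:1]
  • {3,6,10}:  v_{3} + v_{6} + v_{10} = v_{0}  →  sig = [3:1]
  • {4,7,8}:  v_{4} + v_{7} + v_{8} = 2·v_{5}  →  sig = [3:2]
  • {2,4,6,7}:  v_{2} + v_{4} + v_{6} + v_{7} = v_{5}  →  sig = [4:1]

Signatures (|P|; sorted positive RHS coefficients), sorted:
    |P|=2: 17 collections, coeffs (), (), (1), (1), (1), (1), (1,1), (1,1), (1,1), (1,1), (1,1,1), (1,1,1), (1,1,1), (1,1,2), (1,1,2), (1,2,2), (1,2,2)
    |P|=3: 5 collections, coeffs (), (1), (1), (1), (2)
    |P|=4: 1 collection, coeffs (1)


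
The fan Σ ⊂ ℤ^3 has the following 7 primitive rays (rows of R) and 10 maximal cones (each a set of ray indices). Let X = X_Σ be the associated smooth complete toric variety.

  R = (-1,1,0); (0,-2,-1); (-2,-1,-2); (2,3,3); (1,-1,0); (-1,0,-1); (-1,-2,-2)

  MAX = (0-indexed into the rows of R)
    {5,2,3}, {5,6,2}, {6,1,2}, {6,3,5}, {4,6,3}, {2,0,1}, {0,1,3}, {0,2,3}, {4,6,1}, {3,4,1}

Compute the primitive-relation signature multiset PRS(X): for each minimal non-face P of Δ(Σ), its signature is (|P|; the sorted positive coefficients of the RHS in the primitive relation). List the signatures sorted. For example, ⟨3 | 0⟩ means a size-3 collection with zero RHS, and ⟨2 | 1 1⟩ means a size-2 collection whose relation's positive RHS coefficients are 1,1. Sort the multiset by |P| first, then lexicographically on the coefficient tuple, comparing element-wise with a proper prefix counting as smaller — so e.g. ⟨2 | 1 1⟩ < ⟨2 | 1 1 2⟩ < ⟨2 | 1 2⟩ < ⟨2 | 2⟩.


Primitive collections (9):

  P={0,4}:  v_{0} + v_{4} = 0  so sig = ⟨2 | 0⟩
  P={0,6}:  v_{0} + v_{6} = v_{2}  so sig = ⟨2 | 1⟩
  P={1,5}:  v_{1} + v_{5} = v_{6}  so sig = ⟨2 | 1⟩
  P={2,4}:  v_{2} + v_{4} = v_{6}  so sig = ⟨2 | 1⟩
  P={0,5}:  v_{0} + v_{5} = 2·v_{2} + v_{3}  so sig = ⟨2 | 1 2⟩
  P={4,5}:  v_{4} + v_{5} = v_{3} + 2·v_{6}  so sig = ⟨2 | 1 2⟩
  P={1,2,3}:  v_{1} + v_{2} + v_{3} = 0  so sig = ⟨3 | 0⟩
  P={1,3,6}:  v_{1} + v_{3} + v_{6} = v_{4}  so sig = ⟨3 | 1⟩
  P={2,3,6}:  v_{2} + v_{3} + v_{6} = v_{5}  so sig = ⟨3 | 1⟩

Hence PRS(X_Σ) =
[⟨2 | 0⟩, ⟨2 | 1⟩, ⟨2 | 1⟩, ⟨2 | 1⟩, ⟨2 | 1 2⟩, ⟨2 | 1 2⟩, ⟨3 | 0⟩, ⟨3 | 1⟩, ⟨3 | 1⟩]


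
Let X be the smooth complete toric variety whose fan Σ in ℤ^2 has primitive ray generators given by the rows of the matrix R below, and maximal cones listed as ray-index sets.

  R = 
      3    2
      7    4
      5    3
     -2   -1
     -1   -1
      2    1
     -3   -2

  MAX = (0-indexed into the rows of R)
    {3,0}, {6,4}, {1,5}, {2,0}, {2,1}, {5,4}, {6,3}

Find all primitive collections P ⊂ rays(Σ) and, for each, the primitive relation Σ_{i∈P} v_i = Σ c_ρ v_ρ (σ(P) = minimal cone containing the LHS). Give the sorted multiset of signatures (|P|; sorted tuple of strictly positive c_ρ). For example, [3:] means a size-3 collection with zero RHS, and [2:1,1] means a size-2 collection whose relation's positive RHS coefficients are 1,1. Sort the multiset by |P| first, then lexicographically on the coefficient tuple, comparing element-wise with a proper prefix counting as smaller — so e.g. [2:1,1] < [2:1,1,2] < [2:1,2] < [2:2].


|primitive collections| = 14. Relations:

  P={0,6}:  v_{0} + v_{6} = 0  ⇒ sig = [2:]
  P={3,5}:  v_{3} + v_{5} = 0  ⇒ sig = [2:]
  P={0,4}:  v_{0} + v_{4} = v_{5}  ⇒ sig = [2:1]
  P={0,5}:  v_{0} + v_{5} = v_{2}  ⇒ sig = [2:1]
  P={1,3}:  v_{1} + v_{3} = v_{2}  ⇒ sig = [2:1]
  P={2,3}:  v_{2} + v_{3} = v_{0}  ⇒ sig = [2:1]
  P={2,5}:  v_{2} + v_{5} = v_{1}  ⇒ sig = [2:1]
  P={2,6}:  v_{2} + v_{6} = v_{5}  ⇒ sig = [2:1]
  P={3,4}:  v_{3} + v_{4} = v_{6}  ⇒ sig = [2:1]
  P={5,6}:  v_{5} + v_{6} = v_{4}  ⇒ sig = [2:1]
  P={0,1}:  v_{0} + v_{1} = 2·v_{2}  ⇒ sig = [2:2]
  P={1,6}:  v_{1} + v_{6} = 2·v_{5}  ⇒ sig = [2:2]
  P={2,4}:  v_{2} + v_{4} = 2·v_{5}  ⇒ sig = [2:2]
  P={1,4}:  v_{1} + v_{4} = 3·v_{5}  ⇒ sig = [2:3]

so the primitive-relation signature multiset is
{ [2:] ×2,  [2:1] ×8,  [2:2] ×3,  [2:3] }


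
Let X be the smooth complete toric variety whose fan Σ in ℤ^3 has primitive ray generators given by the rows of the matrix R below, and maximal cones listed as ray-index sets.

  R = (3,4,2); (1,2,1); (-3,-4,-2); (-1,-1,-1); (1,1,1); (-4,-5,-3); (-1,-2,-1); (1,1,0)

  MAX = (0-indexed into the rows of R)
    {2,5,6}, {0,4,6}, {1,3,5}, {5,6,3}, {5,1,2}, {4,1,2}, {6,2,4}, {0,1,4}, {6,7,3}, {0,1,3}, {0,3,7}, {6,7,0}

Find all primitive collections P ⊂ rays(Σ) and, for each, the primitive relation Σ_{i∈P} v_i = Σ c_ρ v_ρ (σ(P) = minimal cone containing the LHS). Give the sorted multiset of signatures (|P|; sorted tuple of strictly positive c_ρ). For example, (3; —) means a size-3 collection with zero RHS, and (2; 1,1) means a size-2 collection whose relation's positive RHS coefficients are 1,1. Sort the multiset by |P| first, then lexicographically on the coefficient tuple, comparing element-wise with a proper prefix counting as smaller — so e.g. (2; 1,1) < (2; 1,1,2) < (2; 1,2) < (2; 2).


Σ has 11 primitive collections:

  P = {0,2}:  v_{0} + v_{2} = 0 — sig = (2; —)
  P = {1,6}:  v_{1} + v_{6} = 0 — sig = (2; —)
  P = {3,4}:  v_{3} + v_{4} = 0 — sig = (2; —)
  P = {0,5}:  v_{0} + v_{5} = v_{3} — sig = (2; 1)
  P = {2,3}:  v_{2} + v_{3} = v_{5} — sig = (2; 1)
  P = {4,5}:  v_{4} + v_{5} = v_{2} — sig = (2; 1)
  P = {1,7}:  v_{1} + v_{7} = v_{0} + v_{3} — sig = (2; 1,1)
  P = {2,7}:  v_{2} + v_{7} = v_{3} + v_{6} — sig = (2; 1,1)
  P = {4,7}:  v_{4} + v_{7} = v_{0} + v_{6} — sig = (2; 1,1)
  P = {5,7}:  v_{5} + v_{7} = 2·v_{3} + v_{6} — sig = (2; 1,2)
  P = {0,3,6}:  v_{0} + v_{3} + v_{6} = v_{7} — sig = (3; 1)

so the primitive-relation signature multiset is
[(2; —), (2; —), (2; —), (2; 1), (2; 1), (2; 1), (2; 1,1), (2; 1,1), (2; 1,1), (2; 1,2), (3; 1)]


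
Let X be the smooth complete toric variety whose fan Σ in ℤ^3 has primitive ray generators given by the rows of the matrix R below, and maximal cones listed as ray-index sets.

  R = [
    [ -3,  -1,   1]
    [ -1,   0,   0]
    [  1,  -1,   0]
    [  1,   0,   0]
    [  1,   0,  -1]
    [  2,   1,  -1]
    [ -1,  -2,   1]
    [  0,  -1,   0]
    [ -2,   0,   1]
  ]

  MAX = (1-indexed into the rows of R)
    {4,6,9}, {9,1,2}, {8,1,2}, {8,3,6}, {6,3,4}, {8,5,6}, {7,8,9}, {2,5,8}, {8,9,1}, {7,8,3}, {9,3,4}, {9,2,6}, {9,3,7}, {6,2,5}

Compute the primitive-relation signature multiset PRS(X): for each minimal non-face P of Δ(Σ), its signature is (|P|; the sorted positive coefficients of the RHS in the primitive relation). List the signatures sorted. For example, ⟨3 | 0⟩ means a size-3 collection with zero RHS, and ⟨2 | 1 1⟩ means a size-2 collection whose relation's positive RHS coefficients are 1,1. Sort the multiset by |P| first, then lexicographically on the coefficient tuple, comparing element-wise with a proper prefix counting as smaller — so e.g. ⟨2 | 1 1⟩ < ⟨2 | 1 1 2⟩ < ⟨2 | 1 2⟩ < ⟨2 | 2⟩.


The 20 primitive collections of Σ (r=9, n=3):

  P={2,4}:  v_{2} + v_{4} = 0  ⟹  sig = ⟨2 | 0⟩
  P={1,6}:  v_{1} + v_{6} = v_{2}  ⟹  sig = ⟨2 | 1⟩
  P={2,3}:  v_{2} + v_{3} = v_{8}  ⟹  sig = ⟨2 | 1⟩
  P={4,8}:  v_{4} + v_{8} = v_{3}  ⟹  sig = ⟨2 | 1⟩
  P={5,9}:  v_{5} + v_{9} = v_{2}  ⟹  sig = ⟨2 | 1⟩
  P={6,7}:  v_{6} + v_{7} = v_{3}  ⟹  sig = ⟨2 | 1⟩
  P={1,4}:  v_{1} + v_{4} = v_{8} + v_{9}  ⟹  sig = ⟨2 | 1 1⟩
  P={4,5}:  v_{4} + v_{5} = v_{6} + v_{8}  ⟹  sig = ⟨2 | 1 1⟩
  P={1,3}:  v_{1} + v_{3} = 2·v_{8} + v_{9}  ⟹  sig = ⟨2 | 1 2⟩
  P={1,5}:  v_{1} + v_{5} = 2·v_{2} + v_{8}  ⟹  sig = ⟨2 | 1 2⟩
  P={2,7}:  v_{2} + v_{7} = 2·v_{8} + v_{9}  ⟹  sig = ⟨2 | 1 2⟩
  P={3,5}:  v_{3} + v_{5} = v_{6} + 2·v_{8}  ⟹  sig = ⟨2 | 1 2⟩
  P={4,7}:  v_{4} + v_{7} = 2·v_{3} + v_{9}  ⟹  sig = ⟨2 | 1 2⟩
  P={5,7}:  v_{5} + v_{7} = 2·v_{8}  ⟹  sig = ⟨2 | 2⟩
  P={1,7}:  v_{1} + v_{7} = 3·v_{8} + 2·v_{9}  ⟹  sig = ⟨2 | 2 3⟩
  P={6,8,9}:  v_{6} + v_{8} + v_{9} = 0  ⟹  sig = ⟨3 | 0⟩
  P={2,6,8}:  v_{2} + v_{6} + v_{8} = v_{5}  ⟹  sig = ⟨3 | 1⟩
  P={2,8,9}:  v_{2} + v_{8} + v_{9} = v_{1}  ⟹  sig = ⟨3 | 1⟩
  P={3,6,9}:  v_{3} + v_{6} + v_{9} = v_{4}  ⟹  sig = ⟨3 | 1⟩
  P={3,8,9}:  v_{3} + v_{8} + v_{9} = v_{7}  ⟹  sig = ⟨3 | 1⟩

so the primitive-relation signature multiset is
{ ⟨2 | 0⟩,  ⟨2 | 1⟩ ×5,  ⟨2 | 1 1⟩ ×2,  ⟨2 | 1 2⟩ ×5,  ⟨2 | 2⟩,  ⟨2 | 2 3⟩,  ⟨3 | 0⟩,  ⟨3 | 1⟩ ×4 }
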